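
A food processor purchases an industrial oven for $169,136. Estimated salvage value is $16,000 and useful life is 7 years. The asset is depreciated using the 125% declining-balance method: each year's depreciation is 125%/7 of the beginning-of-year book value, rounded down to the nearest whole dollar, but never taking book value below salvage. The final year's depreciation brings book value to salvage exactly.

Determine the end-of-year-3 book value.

$93,746

Depreciable base = $169,136 − $16,000 = $153,136.
Year 1: ⌊$169,136 × 125%/7⌋ = $30,202. Book value $138,934.
Year 2: ⌊$138,934 × 125%/7⌋ = $24,809. Book value $114,125.
Year 3: ⌊$114,125 × 125%/7⌋ = $20,379. Book value $93,746.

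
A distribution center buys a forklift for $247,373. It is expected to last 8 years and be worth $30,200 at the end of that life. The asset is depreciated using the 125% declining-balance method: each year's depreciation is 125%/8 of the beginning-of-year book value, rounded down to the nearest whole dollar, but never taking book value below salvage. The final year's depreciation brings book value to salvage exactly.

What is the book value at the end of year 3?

Depreciable base = $247,373 − $30,200 = $217,173.
Year 1: ⌊$247,373 × 125%/8⌋ = $38,652. Book value $208,721.
Year 2: ⌊$208,721 × 125%/8⌋ = $32,612. Book value $176,109.
Year 3: ⌊$176,109 × 125%/8⌋ = $27,517. Book value $148,592.

$148,592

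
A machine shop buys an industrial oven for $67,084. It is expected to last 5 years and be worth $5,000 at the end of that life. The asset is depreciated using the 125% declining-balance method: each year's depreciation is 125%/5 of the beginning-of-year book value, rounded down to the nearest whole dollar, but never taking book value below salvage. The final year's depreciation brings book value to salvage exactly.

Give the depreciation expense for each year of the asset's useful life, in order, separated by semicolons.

Depreciable base = $67,084 − $5,000 = $62,084.
Year 1: ⌊$67,084 × 125%/5⌋ = $16,771. Book value $50,313.
Year 2: ⌊$50,313 × 125%/5⌋ = $12,578. Book value $37,735.
Year 3: ⌊$37,735 × 125%/5⌋ = $9,433. Book value $28,302.
Year 4: ⌊$28,302 × 125%/5⌋ = $7,075. Book value $21,227.
Year 5 (final): $21,227 − $5,000 = $16,227. Book value $5,000.

$16,771; $12,578; $9,433; $7,075; $16,227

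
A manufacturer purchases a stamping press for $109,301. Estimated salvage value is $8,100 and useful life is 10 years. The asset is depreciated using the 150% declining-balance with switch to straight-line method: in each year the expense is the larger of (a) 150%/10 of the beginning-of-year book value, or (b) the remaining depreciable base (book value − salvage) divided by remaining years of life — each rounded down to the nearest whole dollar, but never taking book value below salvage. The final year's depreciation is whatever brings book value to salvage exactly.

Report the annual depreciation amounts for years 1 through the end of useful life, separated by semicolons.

$16,395; $13,935; $11,845; $10,068; $8,558; $8,080; $8,080; $8,080; $8,080; $8,080

Depreciable base = $109,301 − $8,100 = $101,201.
Year 1: DB = ⌊$109,301 × 150%/10⌋ = $16,395; SL = ⌊$101,201/10⌋ = $10,120 → take DB $16,395. Book value $92,906.
Year 2: DB = ⌊$92,906 × 150%/10⌋ = $13,935; SL = ⌊$84,806/9⌋ = $9,422 → take DB $13,935. Book value $78,971.
Year 3: DB = ⌊$78,971 × 150%/10⌋ = $11,845; SL = ⌊$70,871/8⌋ = $8,858 → take DB $11,845. Book value $67,126.
Year 4: DB = ⌊$67,126 × 150%/10⌋ = $10,068; SL = ⌊$59,026/7⌋ = $8,432 → take DB $10,068. Book value $57,058.
Year 5: DB = ⌊$57,058 × 150%/10⌋ = $8,558; SL = ⌊$48,958/6⌋ = $8,159 → take DB $8,558. Book value $48,500.
Year 6: DB = ⌊$48,500 × 150%/10⌋ = $7,275; SL = ⌊$40,400/5⌋ = $8,080 → take SL $8,080. Book value $40,420.
Year 7: DB = ⌊$40,420 × 150%/10⌋ = $6,063; SL = ⌊$32,320/4⌋ = $8,080 → take SL $8,080. Book value $32,340.
Year 8: DB = ⌊$32,340 × 150%/10⌋ = $4,851; SL = ⌊$24,240/3⌋ = $8,080 → take SL $8,080. Book value $24,260.
Year 9: DB = ⌊$24,260 × 150%/10⌋ = $3,639; SL = ⌊$16,160/2⌋ = $8,080 → take SL $8,080. Book value $16,180.
Year 10 (final): $16,180 − $8,100 = $8,080. Book value $8,100.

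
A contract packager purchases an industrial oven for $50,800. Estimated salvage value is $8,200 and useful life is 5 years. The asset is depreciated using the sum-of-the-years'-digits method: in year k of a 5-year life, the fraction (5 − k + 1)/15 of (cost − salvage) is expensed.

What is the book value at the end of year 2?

Depreciable base = $50,800 − $8,200 = $42,600.
Sum of the years' digits = 5+4+3+2+1 = 15.
Year 1: $42,600 × 5/15 = $14,200. Book value $36,600.
Year 2: $42,600 × 4/15 = $11,360. Book value $25,240.

$25,240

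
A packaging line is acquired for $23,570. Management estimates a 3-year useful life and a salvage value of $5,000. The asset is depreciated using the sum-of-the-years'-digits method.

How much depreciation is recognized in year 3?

$3,095

Depreciable base = $23,570 − $5,000 = $18,570.
Sum of the years' digits = 3+2+1 = 6.
Year 1: $18,570 × 3/6 = $9,285. Book value $14,285.
Year 2: $18,570 × 2/6 = $6,190. Book value $8,095.
Year 3: $18,570 × 1/6 = $3,095. Book value $5,000.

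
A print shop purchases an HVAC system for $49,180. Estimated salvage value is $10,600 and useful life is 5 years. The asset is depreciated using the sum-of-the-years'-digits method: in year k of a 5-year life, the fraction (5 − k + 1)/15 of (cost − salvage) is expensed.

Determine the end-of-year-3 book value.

Depreciable base = $49,180 − $10,600 = $38,580.
Sum of the years' digits = 5+4+3+2+1 = 15.
Year 1: $38,580 × 5/15 = $12,860. Book value $36,320.
Year 2: $38,580 × 4/15 = $10,288. Book value $26,032.
Year 3: $38,580 × 3/15 = $7,716. Book value $18,316.

$18,316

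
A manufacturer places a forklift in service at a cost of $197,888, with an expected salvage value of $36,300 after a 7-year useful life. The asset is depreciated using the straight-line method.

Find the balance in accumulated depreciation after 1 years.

Depreciable base = $197,888 − $36,300 = $161,588.
Annual expense = $161,588 / 7 = $23,084.
End of year 1: book value $174,804.
Accumulated through year 1 = $197,888 − $174,804 = $23,084.

$23,084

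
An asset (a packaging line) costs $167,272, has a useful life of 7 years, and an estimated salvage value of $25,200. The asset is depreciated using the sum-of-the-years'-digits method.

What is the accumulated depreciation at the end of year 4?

Depreciable base = $167,272 − $25,200 = $142,072.
Sum of the years' digits = 7+6+5+4+3+2+1 = 28.
Year 1: $142,072 × 7/28 = $35,518. Book value $131,754.
Year 2: $142,072 × 6/28 = $30,444. Book value $101,310.
Year 3: $142,072 × 5/28 = $25,370. Book value $75,940.
Year 4: $142,072 × 4/28 = $20,296. Book value $55,644.
Accumulated through year 4 = $167,272 − $55,644 = $111,628.

$111,628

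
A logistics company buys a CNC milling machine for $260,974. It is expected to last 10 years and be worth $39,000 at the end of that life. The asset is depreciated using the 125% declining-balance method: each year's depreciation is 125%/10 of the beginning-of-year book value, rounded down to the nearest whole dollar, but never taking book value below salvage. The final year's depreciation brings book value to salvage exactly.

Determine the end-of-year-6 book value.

Depreciable base = $260,974 − $39,000 = $221,974.
Year 1: ⌊$260,974 × 125%/10⌋ = $32,621. Book value $228,353.
Year 2: ⌊$228,353 × 125%/10⌋ = $28,544. Book value $199,809.
Year 3: ⌊$199,809 × 125%/10⌋ = $24,976. Book value $174,833.
Year 4: ⌊$174,833 × 125%/10⌋ = $21,854. Book value $152,979.
Year 5: ⌊$152,979 × 125%/10⌋ = $19,122. Book value $133,857.
Year 6: ⌊$133,857 × 125%/10⌋ = $16,732. Book value $117,125.

$117,125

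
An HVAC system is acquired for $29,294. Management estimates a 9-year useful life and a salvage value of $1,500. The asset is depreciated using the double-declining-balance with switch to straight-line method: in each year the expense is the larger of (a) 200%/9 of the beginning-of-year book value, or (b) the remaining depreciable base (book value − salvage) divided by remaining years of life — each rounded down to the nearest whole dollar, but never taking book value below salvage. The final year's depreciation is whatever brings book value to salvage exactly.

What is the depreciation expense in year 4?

$3,063

Depreciable base = $29,294 − $1,500 = $27,794.
Year 1: DB = ⌊$29,294 × 200%/9⌋ = $6,509; SL = ⌊$27,794/9⌋ = $3,088 → take DB $6,509. Book value $22,785.
Year 2: DB = ⌊$22,785 × 200%/9⌋ = $5,063; SL = ⌊$21,285/8⌋ = $2,660 → take DB $5,063. Book value $17,722.
Year 3: DB = ⌊$17,722 × 200%/9⌋ = $3,938; SL = ⌊$16,222/7⌋ = $2,317 → take DB $3,938. Book value $13,784.
Year 4: DB = ⌊$13,784 × 200%/9⌋ = $3,063; SL = ⌊$12,284/6⌋ = $2,047 → take DB $3,063. Book value $10,721.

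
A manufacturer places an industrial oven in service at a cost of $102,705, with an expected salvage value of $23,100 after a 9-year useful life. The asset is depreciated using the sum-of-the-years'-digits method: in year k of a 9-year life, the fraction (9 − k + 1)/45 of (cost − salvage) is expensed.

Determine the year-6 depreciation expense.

Depreciable base = $102,705 − $23,100 = $79,605.
Sum of the years' digits = 9+8+7+6+5+4+3+2+1 = 45.
Year 1: $79,605 × 9/45 = $15,921. Book value $86,784.
Year 2: $79,605 × 8/45 = $14,152. Book value $72,632.
Year 3: $79,605 × 7/45 = $12,383. Book value $60,249.
Year 4: $79,605 × 6/45 = $10,614. Book value $49,635.
Year 5: $79,605 × 5/45 = $8,845. Book value $40,790.
Year 6: $79,605 × 4/45 = $7,076. Book value $33,714.

$7,076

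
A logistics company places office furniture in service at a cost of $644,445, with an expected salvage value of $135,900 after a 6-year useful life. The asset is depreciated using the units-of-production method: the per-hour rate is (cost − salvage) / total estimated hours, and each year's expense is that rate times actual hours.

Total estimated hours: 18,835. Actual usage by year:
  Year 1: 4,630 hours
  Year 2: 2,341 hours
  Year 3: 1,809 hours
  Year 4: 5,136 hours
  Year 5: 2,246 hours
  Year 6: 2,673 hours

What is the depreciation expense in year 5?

$60,642

Depreciable base = $644,445 − $135,900 = $508,545.
Rate = $508,545 / 18,835 hours = $27 per hour.
Year 1: 4,630 × $27 = $125,010. Book value $519,435.
Year 2: 2,341 × $27 = $63,207. Book value $456,228.
Year 3: 1,809 × $27 = $48,843. Book value $407,385.
Year 4: 5,136 × $27 = $138,672. Book value $268,713.
Year 5: 2,246 × $27 = $60,642. Book value $208,071.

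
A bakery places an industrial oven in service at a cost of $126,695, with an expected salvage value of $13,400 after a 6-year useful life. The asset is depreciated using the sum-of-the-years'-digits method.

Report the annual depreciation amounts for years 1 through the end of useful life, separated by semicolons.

$32,370; $26,975; $21,580; $16,185; $10,790; $5,395

Depreciable base = $126,695 − $13,400 = $113,295.
Sum of the years' digits = 6+5+4+3+2+1 = 21.
Year 1: $113,295 × 6/21 = $32,370. Book value $94,325.
Year 2: $113,295 × 5/21 = $26,975. Book value $67,350.
Year 3: $113,295 × 4/21 = $21,580. Book value $45,770.
Year 4: $113,295 × 3/21 = $16,185. Book value $29,585.
Year 5: $113,295 × 2/21 = $10,790. Book value $18,795.
Year 6: $113,295 × 1/21 = $5,395. Book value $13,400.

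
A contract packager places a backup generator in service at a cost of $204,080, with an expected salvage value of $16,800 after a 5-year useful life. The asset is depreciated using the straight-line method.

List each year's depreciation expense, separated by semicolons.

$37,456; $37,456; $37,456; $37,456; $37,456

Depreciable base = $204,080 − $16,800 = $187,280.
Annual expense = $187,280 / 5 = $37,456.
End of year 1: book value $166,624.
End of year 2: book value $129,168.
End of year 3: book value $91,712.
End of year 4: book value $54,256.
End of year 5: book value $16,800.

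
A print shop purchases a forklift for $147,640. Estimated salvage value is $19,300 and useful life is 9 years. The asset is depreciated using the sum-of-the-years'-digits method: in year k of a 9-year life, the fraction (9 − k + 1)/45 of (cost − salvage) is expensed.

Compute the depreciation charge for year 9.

Depreciable base = $147,640 − $19,300 = $128,340.
Sum of the years' digits = 9+8+7+6+5+4+3+2+1 = 45.
Year 1: $128,340 × 9/45 = $25,668. Book value $121,972.
Year 2: $128,340 × 8/45 = $22,816. Book value $99,156.
Year 3: $128,340 × 7/45 = $19,964. Book value $79,192.
Year 4: $128,340 × 6/45 = $17,112. Book value $62,080.
Year 5: $128,340 × 5/45 = $14,260. Book value $47,820.
Year 6: $128,340 × 4/45 = $11,408. Book value $36,412.
Year 7: $128,340 × 3/45 = $8,556. Book value $27,856.
Year 8: $128,340 × 2/45 = $5,704. Book value $22,152.
Year 9: $128,340 × 1/45 = $2,852. Book value $19,300.

$2,852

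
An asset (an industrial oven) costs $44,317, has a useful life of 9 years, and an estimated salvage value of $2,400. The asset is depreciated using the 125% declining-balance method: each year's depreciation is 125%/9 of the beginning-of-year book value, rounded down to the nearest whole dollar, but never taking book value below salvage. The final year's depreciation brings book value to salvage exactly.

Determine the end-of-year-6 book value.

Depreciable base = $44,317 − $2,400 = $41,917.
Year 1: ⌊$44,317 × 125%/9⌋ = $6,155. Book value $38,162.
Year 2: ⌊$38,162 × 125%/9⌋ = $5,300. Book value $32,862.
Year 3: ⌊$32,862 × 125%/9⌋ = $4,564. Book value $28,298.
Year 4: ⌊$28,298 × 125%/9⌋ = $3,930. Book value $24,368.
Year 5: ⌊$24,368 × 125%/9⌋ = $3,384. Book value $20,984.
Year 6: ⌊$20,984 × 125%/9⌋ = $2,914. Book value $18,070.

$18,070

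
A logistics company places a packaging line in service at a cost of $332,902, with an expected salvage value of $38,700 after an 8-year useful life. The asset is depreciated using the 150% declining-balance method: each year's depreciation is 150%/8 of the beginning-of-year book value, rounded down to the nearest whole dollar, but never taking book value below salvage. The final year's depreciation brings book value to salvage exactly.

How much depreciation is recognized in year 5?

$27,202

Depreciable base = $332,902 − $38,700 = $294,202.
Year 1: ⌊$332,902 × 150%/8⌋ = $62,419. Book value $270,483.
Year 2: ⌊$270,483 × 150%/8⌋ = $50,715. Book value $219,768.
Year 3: ⌊$219,768 × 150%/8⌋ = $41,206. Book value $178,562.
Year 4: ⌊$178,562 × 150%/8⌋ = $33,480. Book value $145,082.
Year 5: ⌊$145,082 × 150%/8⌋ = $27,202. Book value $117,880.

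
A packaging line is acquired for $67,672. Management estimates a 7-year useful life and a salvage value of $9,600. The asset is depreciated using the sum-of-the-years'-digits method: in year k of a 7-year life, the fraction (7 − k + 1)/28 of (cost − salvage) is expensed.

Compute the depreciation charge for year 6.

$4,148

Depreciable base = $67,672 − $9,600 = $58,072.
Sum of the years' digits = 7+6+5+4+3+2+1 = 28.
Year 1: $58,072 × 7/28 = $14,518. Book value $53,154.
Year 2: $58,072 × 6/28 = $12,444. Book value $40,710.
Year 3: $58,072 × 5/28 = $10,370. Book value $30,340.
Year 4: $58,072 × 4/28 = $8,296. Book value $22,044.
Year 5: $58,072 × 3/28 = $6,222. Book value $15,822.
Year 6: $58,072 × 2/28 = $4,148. Book value $11,674.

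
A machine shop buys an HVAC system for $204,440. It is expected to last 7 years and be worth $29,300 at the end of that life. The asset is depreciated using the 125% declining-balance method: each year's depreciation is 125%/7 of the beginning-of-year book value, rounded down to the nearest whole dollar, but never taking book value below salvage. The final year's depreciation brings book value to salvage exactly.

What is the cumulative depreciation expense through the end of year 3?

Depreciable base = $204,440 − $29,300 = $175,140.
Year 1: ⌊$204,440 × 125%/7⌋ = $36,507. Book value $167,933.
Year 2: ⌊$167,933 × 125%/7⌋ = $29,988. Book value $137,945.
Year 3: ⌊$137,945 × 125%/7⌋ = $24,633. Book value $113,312.
Accumulated through year 3 = $204,440 − $113,312 = $91,128.

$91,128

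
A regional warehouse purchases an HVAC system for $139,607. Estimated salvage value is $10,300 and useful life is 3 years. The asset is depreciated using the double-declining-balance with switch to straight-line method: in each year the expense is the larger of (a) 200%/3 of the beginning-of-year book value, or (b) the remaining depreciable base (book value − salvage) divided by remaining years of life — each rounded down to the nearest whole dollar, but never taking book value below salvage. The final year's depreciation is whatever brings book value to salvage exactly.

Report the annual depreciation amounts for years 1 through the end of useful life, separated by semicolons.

$93,071; $31,024; $5,212

Depreciable base = $139,607 − $10,300 = $129,307.
Year 1: DB = ⌊$139,607 × 200%/3⌋ = $93,071; SL = ⌊$129,307/3⌋ = $43,102 → take DB $93,071. Book value $46,536.
Year 2: DB = ⌊$46,536 × 200%/3⌋ = $31,024; SL = ⌊$36,236/2⌋ = $18,118 → take DB $31,024. Book value $15,512.
Year 3 (final): $15,512 − $10,300 = $5,212. Book value $10,300.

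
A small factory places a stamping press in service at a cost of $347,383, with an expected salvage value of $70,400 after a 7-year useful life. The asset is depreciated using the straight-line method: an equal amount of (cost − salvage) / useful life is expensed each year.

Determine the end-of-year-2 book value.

$268,245

Depreciable base = $347,383 − $70,400 = $276,983.
Annual expense = $276,983 / 7 = $39,569.
End of year 1: book value $307,814.
End of year 2: book value $268,245.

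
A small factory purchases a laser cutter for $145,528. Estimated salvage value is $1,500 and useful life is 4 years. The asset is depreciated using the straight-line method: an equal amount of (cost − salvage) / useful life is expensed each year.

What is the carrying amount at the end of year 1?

Depreciable base = $145,528 − $1,500 = $144,028.
Annual expense = $144,028 / 4 = $36,007.
End of year 1: book value $109,521.

$109,521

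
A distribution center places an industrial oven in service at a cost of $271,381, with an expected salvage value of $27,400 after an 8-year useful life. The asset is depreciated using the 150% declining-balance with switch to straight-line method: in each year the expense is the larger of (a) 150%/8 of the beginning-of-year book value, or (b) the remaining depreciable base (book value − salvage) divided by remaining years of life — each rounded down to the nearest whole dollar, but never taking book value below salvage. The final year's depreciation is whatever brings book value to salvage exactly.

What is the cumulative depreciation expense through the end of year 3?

$125,817

Depreciable base = $271,381 − $27,400 = $243,981.
Year 1: DB = ⌊$271,381 × 150%/8⌋ = $50,883; SL = ⌊$243,981/8⌋ = $30,497 → take DB $50,883. Book value $220,498.
Year 2: DB = ⌊$220,498 × 150%/8⌋ = $41,343; SL = ⌊$193,098/7⌋ = $27,585 → take DB $41,343. Book value $179,155.
Year 3: DB = ⌊$179,155 × 150%/8⌋ = $33,591; SL = ⌊$151,755/6⌋ = $25,292 → take DB $33,591. Book value $145,564.
Accumulated through year 3 = $271,381 − $145,564 = $125,817.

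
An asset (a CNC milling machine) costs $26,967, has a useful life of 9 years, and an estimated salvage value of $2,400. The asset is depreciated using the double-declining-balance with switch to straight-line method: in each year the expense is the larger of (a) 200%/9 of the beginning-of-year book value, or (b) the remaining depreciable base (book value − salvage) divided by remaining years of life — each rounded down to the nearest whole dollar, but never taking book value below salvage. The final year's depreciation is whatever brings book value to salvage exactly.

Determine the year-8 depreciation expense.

$1,122

Depreciable base = $26,967 − $2,400 = $24,567.
Year 1: DB = ⌊$26,967 × 200%/9⌋ = $5,992; SL = ⌊$24,567/9⌋ = $2,729 → take DB $5,992. Book value $20,975.
Year 2: DB = ⌊$20,975 × 200%/9⌋ = $4,661; SL = ⌊$18,575/8⌋ = $2,321 → take DB $4,661. Book value $16,314.
Year 3: DB = ⌊$16,314 × 200%/9⌋ = $3,625; SL = ⌊$13,914/7⌋ = $1,987 → take DB $3,625. Book value $12,689.
Year 4: DB = ⌊$12,689 × 200%/9⌋ = $2,819; SL = ⌊$10,289/6⌋ = $1,714 → take DB $2,819. Book value $9,870.
Year 5: DB = ⌊$9,870 × 200%/9⌋ = $2,193; SL = ⌊$7,470/5⌋ = $1,494 → take DB $2,193. Book value $7,677.
Year 6: DB = ⌊$7,677 × 200%/9⌋ = $1,706; SL = ⌊$5,277/4⌋ = $1,319 → take DB $1,706. Book value $5,971.
Year 7: DB = ⌊$5,971 × 200%/9⌋ = $1,326; SL = ⌊$3,571/3⌋ = $1,190 → take DB $1,326. Book value $4,645.
Year 8: DB = ⌊$4,645 × 200%/9⌋ = $1,032; SL = ⌊$2,245/2⌋ = $1,122 → take SL $1,122. Book value $3,523.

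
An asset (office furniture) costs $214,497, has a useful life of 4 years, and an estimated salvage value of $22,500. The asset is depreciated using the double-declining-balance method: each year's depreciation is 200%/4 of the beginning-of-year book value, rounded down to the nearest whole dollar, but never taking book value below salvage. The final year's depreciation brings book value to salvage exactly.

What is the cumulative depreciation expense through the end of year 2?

$160,872

Depreciable base = $214,497 − $22,500 = $191,997.
Year 1: ⌊$214,497 × 200%/4⌋ = $107,248. Book value $107,249.
Year 2: ⌊$107,249 × 200%/4⌋ = $53,624. Book value $53,625.
Accumulated through year 2 = $214,497 − $53,625 = $160,872.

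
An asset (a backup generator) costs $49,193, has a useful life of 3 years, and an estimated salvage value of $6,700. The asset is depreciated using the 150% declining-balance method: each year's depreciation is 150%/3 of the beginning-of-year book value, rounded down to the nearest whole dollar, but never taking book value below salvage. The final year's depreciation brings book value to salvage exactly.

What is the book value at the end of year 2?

$12,299

Depreciable base = $49,193 − $6,700 = $42,493.
Year 1: ⌊$49,193 × 150%/3⌋ = $24,596. Book value $24,597.
Year 2: ⌊$24,597 × 150%/3⌋ = $12,298. Book value $12,299.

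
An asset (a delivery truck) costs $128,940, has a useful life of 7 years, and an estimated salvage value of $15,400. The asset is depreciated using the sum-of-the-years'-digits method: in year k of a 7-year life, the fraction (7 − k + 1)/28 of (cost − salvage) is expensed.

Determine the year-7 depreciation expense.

$4,055

Depreciable base = $128,940 − $15,400 = $113,540.
Sum of the years' digits = 7+6+5+4+3+2+1 = 28.
Year 1: $113,540 × 7/28 = $28,385. Book value $100,555.
Year 2: $113,540 × 6/28 = $24,330. Book value $76,225.
Year 3: $113,540 × 5/28 = $20,275. Book value $55,950.
Year 4: $113,540 × 4/28 = $16,220. Book value $39,730.
Year 5: $113,540 × 3/28 = $12,165. Book value $27,565.
Year 6: $113,540 × 2/28 = $8,110. Book value $19,455.
Year 7: $113,540 × 1/28 = $4,055. Book value $15,400.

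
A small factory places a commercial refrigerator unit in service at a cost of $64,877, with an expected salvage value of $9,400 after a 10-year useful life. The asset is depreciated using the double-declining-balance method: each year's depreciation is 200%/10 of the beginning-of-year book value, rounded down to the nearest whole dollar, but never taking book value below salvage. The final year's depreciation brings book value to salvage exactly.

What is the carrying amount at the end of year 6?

Depreciable base = $64,877 − $9,400 = $55,477.
Year 1: ⌊$64,877 × 200%/10⌋ = $12,975. Book value $51,902.
Year 2: ⌊$51,902 × 200%/10⌋ = $10,380. Book value $41,522.
Year 3: ⌊$41,522 × 200%/10⌋ = $8,304. Book value $33,218.
Year 4: ⌊$33,218 × 200%/10⌋ = $6,643. Book value $26,575.
Year 5: ⌊$26,575 × 200%/10⌋ = $5,315. Book value $21,260.
Year 6: ⌊$21,260 × 200%/10⌋ = $4,252. Book value $17,008.

$17,008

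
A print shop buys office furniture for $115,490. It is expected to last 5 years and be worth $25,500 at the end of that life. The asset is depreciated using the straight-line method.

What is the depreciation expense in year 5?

Depreciable base = $115,490 − $25,500 = $89,990.
Annual expense = $89,990 / 5 = $17,998.

$17,998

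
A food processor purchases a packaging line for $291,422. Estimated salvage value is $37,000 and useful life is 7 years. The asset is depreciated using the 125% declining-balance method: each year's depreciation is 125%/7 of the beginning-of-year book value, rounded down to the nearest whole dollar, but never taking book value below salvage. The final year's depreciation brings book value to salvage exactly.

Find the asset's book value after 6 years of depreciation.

$89,526

Depreciable base = $291,422 − $37,000 = $254,422.
Year 1: ⌊$291,422 × 125%/7⌋ = $52,039. Book value $239,383.
Year 2: ⌊$239,383 × 125%/7⌋ = $42,746. Book value $196,637.
Year 3: ⌊$196,637 × 125%/7⌋ = $35,113. Book value $161,524.
Year 4: ⌊$161,524 × 125%/7⌋ = $28,843. Book value $132,681.
Year 5: ⌊$132,681 × 125%/7⌋ = $23,693. Book value $108,988.
Year 6: ⌊$108,988 × 125%/7⌋ = $19,462. Book value $89,526.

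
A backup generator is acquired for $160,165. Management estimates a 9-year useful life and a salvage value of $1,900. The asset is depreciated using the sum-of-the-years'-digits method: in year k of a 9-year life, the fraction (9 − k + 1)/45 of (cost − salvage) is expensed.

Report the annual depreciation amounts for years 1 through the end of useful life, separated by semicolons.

$31,653; $28,136; $24,619; $21,102; $17,585; $14,068; $10,551; $7,034; $3,517

Depreciable base = $160,165 − $1,900 = $158,265.
Sum of the years' digits = 9+8+7+6+5+4+3+2+1 = 45.
Year 1: $158,265 × 9/45 = $31,653. Book value $128,512.
Year 2: $158,265 × 8/45 = $28,136. Book value $100,376.
Year 3: $158,265 × 7/45 = $24,619. Book value $75,757.
Year 4: $158,265 × 6/45 = $21,102. Book value $54,655.
Year 5: $158,265 × 5/45 = $17,585. Book value $37,070.
Year 6: $158,265 × 4/45 = $14,068. Book value $23,002.
Year 7: $158,265 × 3/45 = $10,551. Book value $12,451.
Year 8: $158,265 × 2/45 = $7,034. Book value $5,417.
Year 9: $158,265 × 1/45 = $3,517. Book value $1,900.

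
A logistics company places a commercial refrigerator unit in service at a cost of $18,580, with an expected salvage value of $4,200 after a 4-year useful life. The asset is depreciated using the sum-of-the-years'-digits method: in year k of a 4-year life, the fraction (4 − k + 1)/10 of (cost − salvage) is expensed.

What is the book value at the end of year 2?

Depreciable base = $18,580 − $4,200 = $14,380.
Sum of the years' digits = 4+3+2+1 = 10.
Year 1: $14,380 × 4/10 = $5,752. Book value $12,828.
Year 2: $14,380 × 3/10 = $4,314. Book value $8,514.

$8,514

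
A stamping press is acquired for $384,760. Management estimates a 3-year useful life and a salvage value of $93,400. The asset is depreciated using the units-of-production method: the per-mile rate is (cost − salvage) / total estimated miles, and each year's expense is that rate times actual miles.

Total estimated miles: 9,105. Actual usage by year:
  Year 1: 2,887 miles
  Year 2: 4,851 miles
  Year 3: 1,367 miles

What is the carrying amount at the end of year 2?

Depreciable base = $384,760 − $93,400 = $291,360.
Rate = $291,360 / 9,105 miles = $32 per mile.
Year 1: 2,887 × $32 = $92,384. Book value $292,376.
Year 2: 4,851 × $32 = $155,232. Book value $137,144.

$137,144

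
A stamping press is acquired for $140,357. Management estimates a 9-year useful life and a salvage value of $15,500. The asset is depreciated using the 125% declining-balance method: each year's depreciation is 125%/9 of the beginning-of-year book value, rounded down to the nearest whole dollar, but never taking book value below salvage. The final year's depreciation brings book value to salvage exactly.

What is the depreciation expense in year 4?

$12,447

Depreciable base = $140,357 − $15,500 = $124,857.
Year 1: ⌊$140,357 × 125%/9⌋ = $19,494. Book value $120,863.
Year 2: ⌊$120,863 × 125%/9⌋ = $16,786. Book value $104,077.
Year 3: ⌊$104,077 × 125%/9⌋ = $14,455. Book value $89,622.
Year 4: ⌊$89,622 × 125%/9⌋ = $12,447. Book value $77,175.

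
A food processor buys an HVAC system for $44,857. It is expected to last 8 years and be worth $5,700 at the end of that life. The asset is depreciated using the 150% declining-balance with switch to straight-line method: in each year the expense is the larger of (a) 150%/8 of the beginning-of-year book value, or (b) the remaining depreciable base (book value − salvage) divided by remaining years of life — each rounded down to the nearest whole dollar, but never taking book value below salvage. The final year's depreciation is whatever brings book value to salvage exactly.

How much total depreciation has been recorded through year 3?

Depreciable base = $44,857 − $5,700 = $39,157.
Year 1: DB = ⌊$44,857 × 150%/8⌋ = $8,410; SL = ⌊$39,157/8⌋ = $4,894 → take DB $8,410. Book value $36,447.
Year 2: DB = ⌊$36,447 × 150%/8⌋ = $6,833; SL = ⌊$30,747/7⌋ = $4,392 → take DB $6,833. Book value $29,614.
Year 3: DB = ⌊$29,614 × 150%/8⌋ = $5,552; SL = ⌊$23,914/6⌋ = $3,985 → take DB $5,552. Book value $24,062.
Accumulated through year 3 = $44,857 − $24,062 = $20,795.

$20,795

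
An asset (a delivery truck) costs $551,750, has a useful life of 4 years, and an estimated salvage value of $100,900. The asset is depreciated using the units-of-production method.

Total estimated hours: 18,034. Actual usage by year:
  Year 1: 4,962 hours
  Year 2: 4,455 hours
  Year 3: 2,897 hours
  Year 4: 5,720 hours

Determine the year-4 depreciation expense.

$143,000

Depreciable base = $551,750 − $100,900 = $450,850.
Rate = $450,850 / 18,034 hours = $25 per hour.
Year 1: 4,962 × $25 = $124,050. Book value $427,700.
Year 2: 4,455 × $25 = $111,375. Book value $316,325.
Year 3: 2,897 × $25 = $72,425. Book value $243,900.
Year 4: 5,720 × $25 = $143,000. Book value $100,900.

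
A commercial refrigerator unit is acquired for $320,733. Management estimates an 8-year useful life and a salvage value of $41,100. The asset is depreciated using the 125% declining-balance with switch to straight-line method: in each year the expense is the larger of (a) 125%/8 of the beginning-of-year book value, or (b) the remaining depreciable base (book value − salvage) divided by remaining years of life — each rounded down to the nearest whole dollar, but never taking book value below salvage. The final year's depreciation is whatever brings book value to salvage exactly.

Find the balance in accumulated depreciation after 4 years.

Depreciable base = $320,733 − $41,100 = $279,633.
Year 1: DB = ⌊$320,733 × 125%/8⌋ = $50,114; SL = ⌊$279,633/8⌋ = $34,954 → take DB $50,114. Book value $270,619.
Year 2: DB = ⌊$270,619 × 125%/8⌋ = $42,284; SL = ⌊$229,519/7⌋ = $32,788 → take DB $42,284. Book value $228,335.
Year 3: DB = ⌊$228,335 × 125%/8⌋ = $35,677; SL = ⌊$187,235/6⌋ = $31,205 → take DB $35,677. Book value $192,658.
Year 4: DB = ⌊$192,658 × 125%/8⌋ = $30,102; SL = ⌊$151,558/5⌋ = $30,311 → take SL $30,311. Book value $162,347.
Accumulated through year 4 = $320,733 − $162,347 = $158,386.

$158,386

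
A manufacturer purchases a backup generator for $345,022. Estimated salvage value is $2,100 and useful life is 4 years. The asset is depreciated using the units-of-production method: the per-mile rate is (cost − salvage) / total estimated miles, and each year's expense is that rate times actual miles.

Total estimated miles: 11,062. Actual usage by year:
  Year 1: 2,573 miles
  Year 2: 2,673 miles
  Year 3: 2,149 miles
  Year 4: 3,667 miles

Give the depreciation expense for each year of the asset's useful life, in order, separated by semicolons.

Depreciable base = $345,022 − $2,100 = $342,922.
Rate = $342,922 / 11,062 miles = $31 per mile.
Year 1: 2,573 × $31 = $79,763. Book value $265,259.
Year 2: 2,673 × $31 = $82,863. Book value $182,396.
Year 3: 2,149 × $31 = $66,619. Book value $115,777.
Year 4: 3,667 × $31 = $113,677. Book value $2,100.

$79,763; $82,863; $66,619; $113,677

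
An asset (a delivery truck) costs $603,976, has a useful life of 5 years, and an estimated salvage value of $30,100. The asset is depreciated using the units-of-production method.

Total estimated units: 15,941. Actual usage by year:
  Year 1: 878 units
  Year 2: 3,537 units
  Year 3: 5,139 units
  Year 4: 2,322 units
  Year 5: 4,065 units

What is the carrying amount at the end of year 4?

$176,440

Depreciable base = $603,976 − $30,100 = $573,876.
Rate = $573,876 / 15,941 units = $36 per unit.
Year 1: 878 × $36 = $31,608. Book value $572,368.
Year 2: 3,537 × $36 = $127,332. Book value $445,036.
Year 3: 5,139 × $36 = $185,004. Book value $260,032.
Year 4: 2,322 × $36 = $83,592. Book value $176,440.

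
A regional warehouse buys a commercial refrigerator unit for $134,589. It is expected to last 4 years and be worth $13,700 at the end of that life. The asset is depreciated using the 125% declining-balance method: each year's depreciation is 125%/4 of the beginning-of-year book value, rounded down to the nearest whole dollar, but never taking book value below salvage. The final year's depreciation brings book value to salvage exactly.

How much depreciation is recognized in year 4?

$30,036

Depreciable base = $134,589 − $13,700 = $120,889.
Year 1: ⌊$134,589 × 125%/4⌋ = $42,059. Book value $92,530.
Year 2: ⌊$92,530 × 125%/4⌋ = $28,915. Book value $63,615.
Year 3: ⌊$63,615 × 125%/4⌋ = $19,879. Book value $43,736.
Year 4 (final): $43,736 − $13,700 = $30,036. Book value $13,700.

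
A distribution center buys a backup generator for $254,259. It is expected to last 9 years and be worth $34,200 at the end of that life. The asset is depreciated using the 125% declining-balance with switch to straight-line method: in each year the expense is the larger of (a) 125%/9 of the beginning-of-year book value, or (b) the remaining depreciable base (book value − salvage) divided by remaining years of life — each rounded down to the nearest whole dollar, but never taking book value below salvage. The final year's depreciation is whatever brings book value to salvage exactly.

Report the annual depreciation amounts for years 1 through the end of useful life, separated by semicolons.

Depreciable base = $254,259 − $34,200 = $220,059.
Year 1: DB = ⌊$254,259 × 125%/9⌋ = $35,313; SL = ⌊$220,059/9⌋ = $24,451 → take DB $35,313. Book value $218,946.
Year 2: DB = ⌊$218,946 × 125%/9⌋ = $30,409; SL = ⌊$184,746/8⌋ = $23,093 → take DB $30,409. Book value $188,537.
Year 3: DB = ⌊$188,537 × 125%/9⌋ = $26,185; SL = ⌊$154,337/7⌋ = $22,048 → take DB $26,185. Book value $162,352.
Year 4: DB = ⌊$162,352 × 125%/9⌋ = $22,548; SL = ⌊$128,152/6⌋ = $21,358 → take DB $22,548. Book value $139,804.
Year 5: DB = ⌊$139,804 × 125%/9⌋ = $19,417; SL = ⌊$105,604/5⌋ = $21,120 → take SL $21,120. Book value $118,684.
Year 6: DB = ⌊$118,684 × 125%/9⌋ = $16,483; SL = ⌊$84,484/4⌋ = $21,121 → take SL $21,121. Book value $97,563.
Year 7: DB = ⌊$97,563 × 125%/9⌋ = $13,550; SL = ⌊$63,363/3⌋ = $21,121 → take SL $21,121. Book value $76,442.
Year 8: DB = ⌊$76,442 × 125%/9⌋ = $10,616; SL = ⌊$42,242/2⌋ = $21,121 → take SL $21,121. Book value $55,321.
Year 9 (final): $55,321 − $34,200 = $21,121. Book value $34,200.

$35,313; $30,409; $26,185; $22,548; $21,120; $21,121; $21,121; $21,121; $21,121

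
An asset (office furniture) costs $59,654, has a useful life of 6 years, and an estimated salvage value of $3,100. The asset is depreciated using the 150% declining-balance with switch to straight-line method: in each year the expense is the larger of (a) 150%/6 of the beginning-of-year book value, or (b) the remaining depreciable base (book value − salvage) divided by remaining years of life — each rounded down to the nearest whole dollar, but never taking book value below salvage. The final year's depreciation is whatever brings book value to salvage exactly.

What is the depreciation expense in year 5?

$7,356

Depreciable base = $59,654 − $3,100 = $56,554.
Year 1: DB = ⌊$59,654 × 150%/6⌋ = $14,913; SL = ⌊$56,554/6⌋ = $9,425 → take DB $14,913. Book value $44,741.
Year 2: DB = ⌊$44,741 × 150%/6⌋ = $11,185; SL = ⌊$41,641/5⌋ = $8,328 → take DB $11,185. Book value $33,556.
Year 3: DB = ⌊$33,556 × 150%/6⌋ = $8,389; SL = ⌊$30,456/4⌋ = $7,614 → take DB $8,389. Book value $25,167.
Year 4: DB = ⌊$25,167 × 150%/6⌋ = $6,291; SL = ⌊$22,067/3⌋ = $7,355 → take SL $7,355. Book value $17,812.
Year 5: DB = ⌊$17,812 × 150%/6⌋ = $4,453; SL = ⌊$14,712/2⌋ = $7,356 → take SL $7,356. Book value $10,456.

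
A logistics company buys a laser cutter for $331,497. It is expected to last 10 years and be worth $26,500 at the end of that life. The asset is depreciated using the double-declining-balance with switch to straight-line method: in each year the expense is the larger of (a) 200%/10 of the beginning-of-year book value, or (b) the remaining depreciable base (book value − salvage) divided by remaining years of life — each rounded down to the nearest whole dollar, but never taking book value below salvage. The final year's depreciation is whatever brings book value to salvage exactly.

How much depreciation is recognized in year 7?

Depreciable base = $331,497 − $26,500 = $304,997.
Year 1: DB = ⌊$331,497 × 200%/10⌋ = $66,299; SL = ⌊$304,997/10⌋ = $30,499 → take DB $66,299. Book value $265,198.
Year 2: DB = ⌊$265,198 × 200%/10⌋ = $53,039; SL = ⌊$238,698/9⌋ = $26,522 → take DB $53,039. Book value $212,159.
Year 3: DB = ⌊$212,159 × 200%/10⌋ = $42,431; SL = ⌊$185,659/8⌋ = $23,207 → take DB $42,431. Book value $169,728.
Year 4: DB = ⌊$169,728 × 200%/10⌋ = $33,945; SL = ⌊$143,228/7⌋ = $20,461 → take DB $33,945. Book value $135,783.
Year 5: DB = ⌊$135,783 × 200%/10⌋ = $27,156; SL = ⌊$109,283/6⌋ = $18,213 → take DB $27,156. Book value $108,627.
Year 6: DB = ⌊$108,627 × 200%/10⌋ = $21,725; SL = ⌊$82,127/5⌋ = $16,425 → take DB $21,725. Book value $86,902.
Year 7: DB = ⌊$86,902 × 200%/10⌋ = $17,380; SL = ⌊$60,402/4⌋ = $15,100 → take DB $17,380. Book value $69,522.

$17,380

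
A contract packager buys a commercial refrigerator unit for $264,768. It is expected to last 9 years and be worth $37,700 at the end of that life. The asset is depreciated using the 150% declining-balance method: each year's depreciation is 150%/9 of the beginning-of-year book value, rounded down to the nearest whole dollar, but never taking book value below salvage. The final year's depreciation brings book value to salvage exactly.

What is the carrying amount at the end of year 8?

$61,578

Depreciable base = $264,768 − $37,700 = $227,068.
Year 1: ⌊$264,768 × 150%/9⌋ = $44,128. Book value $220,640.
Year 2: ⌊$220,640 × 150%/9⌋ = $36,773. Book value $183,867.
Year 3: ⌊$183,867 × 150%/9⌋ = $30,644. Book value $153,223.
Year 4: ⌊$153,223 × 150%/9⌋ = $25,537. Book value $127,686.
Year 5: ⌊$127,686 × 150%/9⌋ = $21,281. Book value $106,405.
Year 6: ⌊$106,405 × 150%/9⌋ = $17,734. Book value $88,671.
Year 7: ⌊$88,671 × 150%/9⌋ = $14,778. Book value $73,893.
Year 8: ⌊$73,893 × 150%/9⌋ = $12,315. Book value $61,578.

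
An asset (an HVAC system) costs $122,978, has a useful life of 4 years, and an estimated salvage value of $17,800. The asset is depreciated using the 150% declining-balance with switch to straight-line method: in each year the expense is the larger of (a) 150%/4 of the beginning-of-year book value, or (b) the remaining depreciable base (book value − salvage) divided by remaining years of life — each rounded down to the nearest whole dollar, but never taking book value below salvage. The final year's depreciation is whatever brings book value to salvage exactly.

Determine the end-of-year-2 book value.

Depreciable base = $122,978 − $17,800 = $105,178.
Year 1: DB = ⌊$122,978 × 150%/4⌋ = $46,116; SL = ⌊$105,178/4⌋ = $26,294 → take DB $46,116. Book value $76,862.
Year 2: DB = ⌊$76,862 × 150%/4⌋ = $28,823; SL = ⌊$59,062/3⌋ = $19,687 → take DB $28,823. Book value $48,039.

$48,039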